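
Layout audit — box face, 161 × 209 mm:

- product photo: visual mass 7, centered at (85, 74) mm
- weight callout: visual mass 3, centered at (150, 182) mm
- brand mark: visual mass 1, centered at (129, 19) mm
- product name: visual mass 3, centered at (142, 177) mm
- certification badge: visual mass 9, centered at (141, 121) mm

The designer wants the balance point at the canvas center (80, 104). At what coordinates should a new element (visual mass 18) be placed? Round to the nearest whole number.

(23, 87)

After adding the new element, total weight = 7 + 3 + 1 + 3 + 9 + 18 = 41.
x: target moment 41×80 = 3280; current 7·85 + 3·150 + 1·129 + 3·142 + 9·141 = 2869; the new element supplies 411, so x = 411/18 ≈ 22.83.
y: target moment 41×104 = 4264; current 7·74 + 3·182 + 1·19 + 3·177 + 9·121 = 2703; the new element supplies 1561, so y = 1561/18 ≈ 86.72.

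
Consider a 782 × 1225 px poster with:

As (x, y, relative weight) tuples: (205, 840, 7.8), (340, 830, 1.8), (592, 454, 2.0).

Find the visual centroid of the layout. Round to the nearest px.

(293, 772)

Σw = 7.8 + 1.8 + 2.0 = 11.6.
x-moment: 7.8·205 + 1.8·340 + 2.0·592 = 3395.0; centroid 3395.0/11.6 ≈ 292.67.
y-moment: 7.8·840 + 1.8·830 + 2.0·454 = 8954.0; centroid 8954.0/11.6 ≈ 771.90.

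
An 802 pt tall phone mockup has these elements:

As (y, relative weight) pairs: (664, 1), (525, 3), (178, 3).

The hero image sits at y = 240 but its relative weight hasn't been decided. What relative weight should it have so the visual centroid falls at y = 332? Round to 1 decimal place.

Fixed elements: Σw = 1 + 3 + 3 = 7, Σw·y = 1·664 + 3·525 + 3·178 = 2773.
Set Σw·y/Σw = 332: (2773 + 240w) = 332·(7 + w).
Solving: w = (332·7 − 2773) / (240 − 332) = -449 / -92 ≈ 4.88.

w ≈ 4.9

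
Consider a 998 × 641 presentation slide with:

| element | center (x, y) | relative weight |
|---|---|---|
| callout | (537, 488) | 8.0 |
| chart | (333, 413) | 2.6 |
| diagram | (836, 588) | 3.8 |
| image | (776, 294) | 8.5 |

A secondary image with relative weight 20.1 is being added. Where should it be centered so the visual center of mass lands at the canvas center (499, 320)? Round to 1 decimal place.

(324.5, 201.4)

New total weight: (8.0 + 2.6 + 3.8 + 8.5) + 20.1 = 43.0.
Along x: (14934.6 + 20.1·x) / 43.0 = 499 (existing moment 8.0·537 + 2.6·333 + 3.8·836 + 8.5·776 = 14934.6) ⇒ x = (21457.0 − 14934.6) / 20.1 ≈ 324.50.
Along y: (9711.2 + 20.1·y) / 43.0 = 320 (existing moment 8.0·488 + 2.6·413 + 3.8·588 + 8.5·294 = 9711.2) ⇒ y = (13760.0 − 9711.2) / 20.1 ≈ 201.43.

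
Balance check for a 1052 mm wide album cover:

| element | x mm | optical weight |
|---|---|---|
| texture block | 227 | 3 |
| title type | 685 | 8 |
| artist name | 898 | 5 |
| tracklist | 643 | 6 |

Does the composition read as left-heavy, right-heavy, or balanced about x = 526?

right-heavy

Σw = 3 + 8 + 5 + 6 = 22.
x: (3·227 + 8·685 + 5·898 + 6·643) / 22 = 14509 / 22 ≈ 659.50
659.5 vs midline 526 → right-heavy.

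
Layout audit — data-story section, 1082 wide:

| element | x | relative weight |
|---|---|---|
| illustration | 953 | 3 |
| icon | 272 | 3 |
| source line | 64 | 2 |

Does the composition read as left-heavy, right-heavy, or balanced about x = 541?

left-heavy

Weights sum to 3 + 3 + 2 = 8.
Σw·x = 3·953 + 3·272 + 2·64 = 3803, so x̄ = 3803/8 ≈ 475.38.
Since 475.4 is left of 541, the composition reads left-heavy.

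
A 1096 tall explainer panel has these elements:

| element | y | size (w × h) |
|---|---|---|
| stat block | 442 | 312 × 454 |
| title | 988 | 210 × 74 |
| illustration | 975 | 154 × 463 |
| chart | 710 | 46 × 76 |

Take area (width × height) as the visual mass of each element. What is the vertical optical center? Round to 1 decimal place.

Areas: stat block 312·454 = 141648, title 210·74 = 15540, illustration 154·463 = 71302, chart 46·76 = 3496. Total weight = 231986.
y-moment: 141648·442 + 15540·988 + 71302·975 + 3496·710 = 149963546; centroid 149963546/231986 ≈ 646.43.

y ≈ 646.4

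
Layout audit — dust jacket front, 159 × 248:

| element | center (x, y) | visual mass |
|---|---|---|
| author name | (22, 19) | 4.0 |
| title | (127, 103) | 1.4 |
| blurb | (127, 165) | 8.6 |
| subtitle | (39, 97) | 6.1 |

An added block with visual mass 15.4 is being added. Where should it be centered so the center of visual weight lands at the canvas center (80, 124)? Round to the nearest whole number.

(81, 141)

After adding the added block, total weight = 4.0 + 1.4 + 8.6 + 6.1 + 15.4 = 35.5.
Along x: (1595.9 + 15.4·x) / 35.5 = 80 (existing moment 4.0·22 + 1.4·127 + 8.6·127 + 6.1·39 = 1595.9) ⇒ x = (2840.0 − 1595.9) / 15.4 ≈ 80.79.
Along y: (2230.9 + 15.4·y) / 35.5 = 124 (existing moment 4.0·19 + 1.4·103 + 8.6·165 + 6.1·97 = 2230.9) ⇒ y = (4402.0 − 2230.9) / 15.4 ≈ 140.98.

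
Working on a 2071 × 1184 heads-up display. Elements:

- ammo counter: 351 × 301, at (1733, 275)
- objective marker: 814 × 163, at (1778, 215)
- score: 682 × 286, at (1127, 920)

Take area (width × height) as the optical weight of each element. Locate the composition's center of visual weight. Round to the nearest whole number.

(1474, 547)

Taking area as weight: ammo counter 351·301 = 105651, objective marker 814·163 = 132682, score 682·286 = 195052. Sum 433385.
x: (105651·1733 + 132682·1778 + 195052·1127) / 433385 = 638825383 / 433385 ≈ 1474.04
y: (105651·275 + 132682·215 + 195052·920) / 433385 = 237028495 / 433385 ≈ 546.92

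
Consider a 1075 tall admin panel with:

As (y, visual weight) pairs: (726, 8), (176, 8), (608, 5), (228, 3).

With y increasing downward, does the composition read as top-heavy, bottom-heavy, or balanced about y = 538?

top-heavy

Weights sum to 8 + 8 + 5 + 3 = 24.
y-moment: 8·726 + 8·176 + 5·608 + 3·228 = 10940; centroid 10940/24 ≈ 455.83.
455.8 lies above (smaller y than) the midline 538, so the layout is top-heavy.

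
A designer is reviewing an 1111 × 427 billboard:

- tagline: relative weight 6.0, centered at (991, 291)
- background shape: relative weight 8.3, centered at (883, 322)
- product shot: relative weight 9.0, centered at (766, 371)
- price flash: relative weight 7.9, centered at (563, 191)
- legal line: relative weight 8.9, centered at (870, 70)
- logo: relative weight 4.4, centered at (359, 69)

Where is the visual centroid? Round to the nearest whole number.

Weights sum to 6.0 + 8.3 + 9.0 + 7.9 + 8.9 + 4.4 = 44.5.
x: (6.0·991 + 8.3·883 + 9.0·766 + 7.9·563 + 8.9·870 + 4.4·359) / 44.5 = 33939.2 / 44.5 ≈ 762.68
y: (6.0·291 + 8.3·322 + 9.0·371 + 7.9·191 + 8.9·70 + 4.4·69) / 44.5 = 10193.1 / 44.5 ≈ 229.06

(763, 229)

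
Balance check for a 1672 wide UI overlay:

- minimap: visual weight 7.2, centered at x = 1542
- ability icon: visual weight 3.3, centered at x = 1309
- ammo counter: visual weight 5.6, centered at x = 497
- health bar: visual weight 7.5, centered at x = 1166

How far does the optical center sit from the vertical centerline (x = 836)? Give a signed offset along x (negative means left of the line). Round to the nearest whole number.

Total weight = 7.2 + 3.3 + 5.6 + 7.5 = 23.6.
x-moment: 7.2·1542 + 3.3·1309 + 5.6·497 + 7.5·1166 = 26950.3; centroid 26950.3/23.6 ≈ 1141.96.
Difference: 1141.96 − 836 ≈ 305.96.

≈ 306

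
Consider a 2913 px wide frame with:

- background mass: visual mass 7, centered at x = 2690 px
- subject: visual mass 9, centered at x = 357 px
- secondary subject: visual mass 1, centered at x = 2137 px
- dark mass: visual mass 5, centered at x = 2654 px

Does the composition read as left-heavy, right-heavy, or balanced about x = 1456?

right-heavy

Total weight = 7 + 9 + 1 + 5 = 22.
x: (7·2690 + 9·357 + 1·2137 + 5·2654) / 22 = 37450 / 22 ≈ 1702.27
1702.3 lies right of the midline 1456, so the layout is right-heavy.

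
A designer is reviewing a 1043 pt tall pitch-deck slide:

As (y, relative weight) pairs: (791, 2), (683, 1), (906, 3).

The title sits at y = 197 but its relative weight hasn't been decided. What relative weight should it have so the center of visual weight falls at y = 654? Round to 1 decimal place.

Existing Σw = 6 (2 + 1 + 3); existing moment 2·791 + 1·683 + 3·906 = 4983.
For the centroid to hit 654: (4983 + w·197) / (6 + w) = 654.
So w = (654·6 − 4983)/(197 − 654) = -1059/-457 ≈ 2.32.

w ≈ 2.3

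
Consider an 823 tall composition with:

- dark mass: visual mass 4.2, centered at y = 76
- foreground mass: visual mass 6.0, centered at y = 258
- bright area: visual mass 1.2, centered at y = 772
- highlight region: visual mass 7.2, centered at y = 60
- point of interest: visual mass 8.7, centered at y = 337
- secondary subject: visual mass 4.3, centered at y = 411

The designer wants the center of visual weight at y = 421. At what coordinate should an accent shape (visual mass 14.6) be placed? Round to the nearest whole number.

y ≈ 789

New total weight: (4.2 + 6.0 + 1.2 + 7.2 + 8.7 + 4.3) + 14.6 = 46.2.
y: target moment 46.2×421 = 19450.2; current 4.2·76 + 6.0·258 + 1.2·772 + 7.2·60 + 8.7·337 + 4.3·411 = 7924.8; the accent shape supplies 11525.4, so y = 11525.4/14.6 ≈ 789.41.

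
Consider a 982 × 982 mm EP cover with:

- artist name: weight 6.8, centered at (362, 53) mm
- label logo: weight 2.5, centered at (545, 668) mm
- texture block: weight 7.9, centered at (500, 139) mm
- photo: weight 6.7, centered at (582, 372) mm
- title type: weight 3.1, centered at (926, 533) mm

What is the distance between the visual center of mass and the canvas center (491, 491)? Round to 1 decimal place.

Weights sum to 6.8 + 2.5 + 7.9 + 6.7 + 3.1 = 27.0.
Σw·x = 6.8·362 + 2.5·545 + 7.9·500 + 6.7·582 + 3.1·926 = 14544.1, so x̄ = 14544.1/27.0 ≈ 538.67.
Σw·y = 6.8·53 + 2.5·668 + 7.9·139 + 6.7·372 + 3.1·533 = 7273.2, so ȳ = 7273.2/27.0 ≈ 269.38.
Offset from (491, 491): Δx ≈ 47.67, Δy ≈ -221.62; distance = √(Δx² + Δy²) ≈ 226.69.

≈ 226.7 mm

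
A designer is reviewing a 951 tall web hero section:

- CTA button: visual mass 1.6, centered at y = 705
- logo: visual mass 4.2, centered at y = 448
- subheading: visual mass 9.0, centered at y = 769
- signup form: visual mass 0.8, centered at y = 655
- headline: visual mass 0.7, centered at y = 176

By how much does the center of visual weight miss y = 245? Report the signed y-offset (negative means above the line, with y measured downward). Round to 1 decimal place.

≈ 403.9

Total weight = 1.6 + 4.2 + 9.0 + 0.8 + 0.7 = 16.3.
Σw·y = 1.6·705 + 4.2·448 + 9.0·769 + 0.8·655 + 0.7·176 = 10577.8, so ȳ = 10577.8/16.3 ≈ 648.94.
Difference: 648.94 − 245 ≈ 403.94.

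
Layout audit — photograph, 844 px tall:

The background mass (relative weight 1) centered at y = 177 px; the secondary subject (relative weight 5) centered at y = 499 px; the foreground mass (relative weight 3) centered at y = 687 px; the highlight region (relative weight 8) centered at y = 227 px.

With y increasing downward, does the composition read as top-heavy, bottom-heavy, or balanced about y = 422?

Σw = 1 + 5 + 3 + 8 = 17.
Σw·y = 1·177 + 5·499 + 3·687 + 8·227 = 6549, so ȳ = 6549/17 ≈ 385.24.
385.2 lies above (smaller y than) the midline 422, so the layout is top-heavy.

top-heavy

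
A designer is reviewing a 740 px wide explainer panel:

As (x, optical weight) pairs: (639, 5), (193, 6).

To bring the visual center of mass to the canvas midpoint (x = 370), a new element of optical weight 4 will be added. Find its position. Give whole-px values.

With the new element, Σw becomes 5 + 6 + 4 = 15.
x: need Σw·x = 15·370 = 5550. Existing = 5·639 + 6·193 = 4353. Remainder 1197 / 4 ≈ 299.25.

x ≈ 299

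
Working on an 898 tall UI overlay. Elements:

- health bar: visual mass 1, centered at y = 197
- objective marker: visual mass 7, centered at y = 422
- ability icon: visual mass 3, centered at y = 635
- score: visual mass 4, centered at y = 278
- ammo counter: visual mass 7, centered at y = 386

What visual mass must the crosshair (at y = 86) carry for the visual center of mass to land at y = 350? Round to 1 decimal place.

Fixed elements: Σw = 1 + 7 + 3 + 4 + 7 = 22, Σw·y = 1·197 + 7·422 + 3·635 + 4·278 + 7·386 = 8870.
Set Σw·y/Σw = 350: (8870 + 86w) = 350·(22 + w).
Solving: w = (350·22 − 8870) / (86 − 350) = -1170 / -264 ≈ 4.43.

w ≈ 4.4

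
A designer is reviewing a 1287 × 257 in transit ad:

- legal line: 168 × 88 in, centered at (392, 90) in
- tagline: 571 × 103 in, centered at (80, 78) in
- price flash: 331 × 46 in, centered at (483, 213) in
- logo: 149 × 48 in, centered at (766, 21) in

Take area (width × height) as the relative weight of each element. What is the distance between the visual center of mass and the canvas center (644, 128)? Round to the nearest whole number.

Areas → weights: legal line 168·88 = 14784, tagline 571·103 = 58813, price flash 331·46 = 15226, logo 149·48 = 7152; Σw = 95975.
Σw·x = 14784·392 + 58813·80 + 15226·483 + 7152·766 = 23332958, so x̄ = 23332958/95975 ≈ 243.11.
Σw·y = 14784·90 + 58813·78 + 15226·213 + 7152·21 = 9311304, so ȳ = 9311304/95975 ≈ 97.02.
From (644, 128): dx = -400.89, dy = -30.98, so the distance is √(dx²+dy²) ≈ 402.08.

≈ 402 in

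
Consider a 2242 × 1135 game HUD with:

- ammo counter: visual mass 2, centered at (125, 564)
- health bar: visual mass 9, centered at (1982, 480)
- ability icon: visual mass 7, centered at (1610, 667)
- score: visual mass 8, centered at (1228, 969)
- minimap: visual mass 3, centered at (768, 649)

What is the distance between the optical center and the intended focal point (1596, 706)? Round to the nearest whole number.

Total weight = 2 + 9 + 7 + 8 + 3 = 29.
x-moment: 2·125 + 9·1982 + 7·1610 + 8·1228 + 3·768 = 41486; centroid 41486/29 ≈ 1430.55.
y-moment: 2·564 + 9·480 + 7·667 + 8·969 + 3·649 = 19816; centroid 19816/29 ≈ 683.31.
Relative to (1596, 706): Δ = (-165.45, -22.69); |Δ| = √(-165.45² + -22.69²) ≈ 167.00.

≈ 167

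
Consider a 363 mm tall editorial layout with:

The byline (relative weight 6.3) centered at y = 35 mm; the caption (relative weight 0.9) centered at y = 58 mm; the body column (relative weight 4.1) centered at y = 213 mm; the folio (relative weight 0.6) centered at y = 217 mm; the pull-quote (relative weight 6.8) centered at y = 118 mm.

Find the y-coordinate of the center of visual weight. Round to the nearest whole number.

y ≈ 111

Total weight = 6.3 + 0.9 + 4.1 + 0.6 + 6.8 = 18.7.
Σw·y = 6.3·35 + 0.9·58 + 4.1·213 + 0.6·217 + 6.8·118 = 2078.6, so ȳ = 2078.6/18.7 ≈ 111.16.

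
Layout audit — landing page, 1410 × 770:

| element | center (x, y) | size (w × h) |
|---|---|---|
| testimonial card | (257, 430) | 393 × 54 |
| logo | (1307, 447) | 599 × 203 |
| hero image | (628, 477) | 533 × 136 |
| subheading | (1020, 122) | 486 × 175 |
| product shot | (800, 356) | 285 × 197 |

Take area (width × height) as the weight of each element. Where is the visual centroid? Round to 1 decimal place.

(958.1, 360.2)

Areas → weights: testimonial card 393·54 = 21222, logo 599·203 = 121597, hero image 533·136 = 72488, subheading 486·175 = 85050, product shot 285·197 = 56145; Σw = 356502.
Σw·x = 21222·257 + 121597·1307 + 72488·628 + 85050·1020 + 56145·800 = 341570797, so x̄ = 341570797/356502 ≈ 958.12.
Σw·y = 21222·430 + 121597·447 + 72488·477 + 85050·122 + 56145·356 = 128419815, so ȳ = 128419815/356502 ≈ 360.22.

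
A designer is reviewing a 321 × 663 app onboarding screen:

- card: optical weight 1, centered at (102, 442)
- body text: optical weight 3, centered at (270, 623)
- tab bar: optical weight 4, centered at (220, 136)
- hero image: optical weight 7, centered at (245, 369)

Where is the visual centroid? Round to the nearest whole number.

(234, 363)

Σw = 1 + 3 + 4 + 7 = 15.
x: (1·102 + 3·270 + 4·220 + 7·245) / 15 = 3507 / 15 ≈ 233.80
y: (1·442 + 3·623 + 4·136 + 7·369) / 15 = 5438 / 15 ≈ 362.53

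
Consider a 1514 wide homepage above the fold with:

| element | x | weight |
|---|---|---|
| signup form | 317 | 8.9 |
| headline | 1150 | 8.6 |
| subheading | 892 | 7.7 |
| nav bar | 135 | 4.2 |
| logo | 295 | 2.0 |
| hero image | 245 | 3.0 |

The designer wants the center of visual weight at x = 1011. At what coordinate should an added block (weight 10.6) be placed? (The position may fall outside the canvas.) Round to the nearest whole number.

New total weight: (8.9 + 8.6 + 7.7 + 4.2 + 2.0 + 3.0) + 10.6 = 45.0.
Along x: (21471.7 + 10.6·x) / 45.0 = 1011 (existing moment 8.9·317 + 8.6·1150 + 7.7·892 + 4.2·135 + 2.0·295 + 3.0·245 = 21471.7) ⇒ x = (45495.0 − 21471.7) / 10.6 ≈ 2266.35.

x ≈ 2266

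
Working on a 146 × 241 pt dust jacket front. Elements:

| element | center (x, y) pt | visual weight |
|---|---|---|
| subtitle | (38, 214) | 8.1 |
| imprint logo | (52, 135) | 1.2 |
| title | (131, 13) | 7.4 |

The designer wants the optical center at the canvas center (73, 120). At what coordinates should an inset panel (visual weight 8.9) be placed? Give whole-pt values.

(59, 121)

After adding the inset panel, total weight = 8.1 + 1.2 + 7.4 + 8.9 = 25.6.
Along x: (1339.6 + 8.9·x) / 25.6 = 73 (existing moment 8.1·38 + 1.2·52 + 7.4·131 = 1339.6) ⇒ x = (1868.8 − 1339.6) / 8.9 ≈ 59.46.
Along y: (1991.6 + 8.9·y) / 25.6 = 120 (existing moment 8.1·214 + 1.2·135 + 7.4·13 = 1991.6) ⇒ y = (3072.0 − 1991.6) / 8.9 ≈ 121.39.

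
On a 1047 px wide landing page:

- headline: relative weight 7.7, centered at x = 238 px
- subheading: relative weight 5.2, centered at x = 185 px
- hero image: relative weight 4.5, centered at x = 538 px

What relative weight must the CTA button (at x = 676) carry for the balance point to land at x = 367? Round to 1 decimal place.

Existing Σw = 17.4 (7.7 + 5.2 + 4.5); existing moment 7.7·238 + 5.2·185 + 4.5·538 = 5215.6.
Set Σw·x/Σw = 367: (5215.6 + 676w) = 367·(17.4 + w).
Solving: w = (367·17.4 − 5215.6) / (676 − 367) = 1170.2 / 309 ≈ 3.79.

w ≈ 3.8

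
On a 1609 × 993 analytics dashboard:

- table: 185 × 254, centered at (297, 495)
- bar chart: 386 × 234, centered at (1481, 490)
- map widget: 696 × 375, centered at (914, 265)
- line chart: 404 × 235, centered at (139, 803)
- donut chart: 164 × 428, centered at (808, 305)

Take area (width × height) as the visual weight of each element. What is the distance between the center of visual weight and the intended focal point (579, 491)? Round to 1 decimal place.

Taking area as weight: table 185·254 = 46990, bar chart 386·234 = 90324, map widget 696·375 = 261000, line chart 404·235 = 94940, donut chart 164·428 = 70192. Sum 563446.
Σw·x = 46990·297 + 90324·1481 + 261000·914 + 94940·139 + 70192·808 = 456191670, so x̄ = 456191670/563446 ≈ 809.65.
Σw·y = 46990·495 + 90324·490 + 261000·265 + 94940·803 + 70192·305 = 234329190, so ȳ = 234329190/563446 ≈ 415.89.
Relative to (579, 491): Δ = (230.65, -75.11); |Δ| = √(230.65² + -75.11²) ≈ 242.57.

≈ 242.6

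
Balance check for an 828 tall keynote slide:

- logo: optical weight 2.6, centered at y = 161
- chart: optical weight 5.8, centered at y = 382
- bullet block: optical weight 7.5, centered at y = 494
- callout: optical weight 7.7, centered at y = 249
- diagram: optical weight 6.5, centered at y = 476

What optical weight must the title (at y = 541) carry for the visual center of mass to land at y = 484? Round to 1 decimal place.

Known weights sum to 2.6 + 5.8 + 7.5 + 7.7 + 6.5 = 30.1; their moment is 2.6·161 + 5.8·382 + 7.5·494 + 7.7·249 + 6.5·476 = 11350.5.
For the centroid to hit 484: (11350.5 + w·541) / (30.1 + w) = 484.
Rearranging, w·(541 − 484) = 484·30.1 − 11350.5 = 3217.9, so w ≈ 3217.9/57 = 56.45.

w ≈ 56.5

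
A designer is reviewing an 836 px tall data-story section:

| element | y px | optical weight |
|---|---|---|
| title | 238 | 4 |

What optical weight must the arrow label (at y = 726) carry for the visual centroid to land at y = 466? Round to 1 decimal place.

The single fixed element contributes weight 4, moment 4·238 = 952.
For the centroid to hit 466: (952 + w·726) / (4 + w) = 466.
Rearranging, w·(726 − 466) = 466·4 − 952 = 912, so w ≈ 912/260 = 3.51.

w ≈ 3.5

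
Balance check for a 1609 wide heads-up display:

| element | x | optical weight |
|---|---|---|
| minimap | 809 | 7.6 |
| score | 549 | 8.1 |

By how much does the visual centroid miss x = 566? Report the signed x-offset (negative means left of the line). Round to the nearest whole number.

Σw = 7.6 + 8.1 = 15.7.
Σw·x = 7.6·809 + 8.1·549 = 10595.3, so x̄ = 10595.3/15.7 ≈ 674.86.
Against x = 566, that's 674.86 − 566 = 108.86.

≈ 109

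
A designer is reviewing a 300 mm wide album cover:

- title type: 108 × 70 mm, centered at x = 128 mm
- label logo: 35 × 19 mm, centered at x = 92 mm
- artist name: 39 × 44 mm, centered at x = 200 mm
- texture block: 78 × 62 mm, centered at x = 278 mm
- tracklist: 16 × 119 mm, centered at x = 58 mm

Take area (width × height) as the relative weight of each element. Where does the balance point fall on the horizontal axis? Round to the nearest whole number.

x ≈ 169

Taking area as weight: title type 108·70 = 7560, label logo 35·19 = 665, artist name 39·44 = 1716, texture block 78·62 = 4836, tracklist 16·119 = 1904. Sum 16681.
x-moment: 7560·128 + 665·92 + 1716·200 + 4836·278 + 1904·58 = 2826900; centroid 2826900/16681 ≈ 169.47.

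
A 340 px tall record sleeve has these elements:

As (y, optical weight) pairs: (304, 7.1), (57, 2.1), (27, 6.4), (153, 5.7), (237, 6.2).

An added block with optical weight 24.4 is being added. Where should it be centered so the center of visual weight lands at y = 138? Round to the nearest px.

With the added block, Σw becomes 7.1 + 2.1 + 6.4 + 5.7 + 6.2 + 24.4 = 51.9.
y: need Σw·y = 51.9·138 = 7162.2. Existing = 7.1·304 + 2.1·57 + 6.4·27 + 5.7·153 + 6.2·237 = 4792.4. Remainder 2369.8 / 24.4 ≈ 97.12.

y ≈ 97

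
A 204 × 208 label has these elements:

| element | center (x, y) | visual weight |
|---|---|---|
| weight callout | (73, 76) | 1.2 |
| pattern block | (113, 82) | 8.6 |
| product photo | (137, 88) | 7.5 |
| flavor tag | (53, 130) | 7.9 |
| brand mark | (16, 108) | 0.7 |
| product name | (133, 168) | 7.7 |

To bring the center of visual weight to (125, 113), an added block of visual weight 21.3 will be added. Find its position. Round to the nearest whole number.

With the added block, Σw becomes 1.2 + 8.6 + 7.5 + 7.9 + 0.7 + 7.7 + 21.3 = 54.9.
x: target moment 54.9×125 = 6862.5; current 1.2·73 + 8.6·113 + 7.5·137 + 7.9·53 + 0.7·16 + 7.7·133 = 3540.9; the added block supplies 3321.6, so x = 3321.6/21.3 ≈ 155.94.
y: target moment 54.9×113 = 6203.7; current 1.2·76 + 8.6·82 + 7.5·88 + 7.9·130 + 0.7·108 + 7.7·168 = 3852.6; the added block supplies 2351.1, so y = 2351.1/21.3 ≈ 110.38.

(156, 110)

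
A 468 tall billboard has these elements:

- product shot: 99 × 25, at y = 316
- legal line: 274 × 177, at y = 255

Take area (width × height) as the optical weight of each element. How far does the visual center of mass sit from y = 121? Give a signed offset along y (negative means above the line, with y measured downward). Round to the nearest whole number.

Taking area as weight: product shot 99·25 = 2475, legal line 274·177 = 48498. Sum 50973.
y: (2475·316 + 48498·255) / 50973 = 13149090 / 50973 ≈ 257.96
Difference: 257.96 − 121 ≈ 136.96.

≈ 137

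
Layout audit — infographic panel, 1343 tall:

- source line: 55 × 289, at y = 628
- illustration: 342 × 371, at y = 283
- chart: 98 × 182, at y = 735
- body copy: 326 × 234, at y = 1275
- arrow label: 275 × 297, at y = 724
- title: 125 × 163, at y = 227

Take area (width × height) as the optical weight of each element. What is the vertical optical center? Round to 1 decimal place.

y ≈ 649.1

Areas → weights: source line 55·289 = 15895, illustration 342·371 = 126882, chart 98·182 = 17836, body copy 326·234 = 76284, arrow label 275·297 = 81675, title 125·163 = 20375; Σw = 338947.
y-moment: 15895·628 + 126882·283 + 17836·735 + 76284·1275 + 81675·724 + 20375·227 = 220019051; centroid 220019051/338947 ≈ 649.13.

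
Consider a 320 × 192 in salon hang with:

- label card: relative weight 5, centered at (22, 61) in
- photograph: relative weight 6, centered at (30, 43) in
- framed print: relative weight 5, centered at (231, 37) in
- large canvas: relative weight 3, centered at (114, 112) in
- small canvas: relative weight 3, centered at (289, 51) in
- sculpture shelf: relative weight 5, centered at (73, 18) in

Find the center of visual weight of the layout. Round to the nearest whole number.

(112, 49)

Weights sum to 5 + 6 + 5 + 3 + 3 + 5 = 27.
x: moment 3019 / weight 27 ≈ 111.81
y: moment 1327 / weight 27 ≈ 49.15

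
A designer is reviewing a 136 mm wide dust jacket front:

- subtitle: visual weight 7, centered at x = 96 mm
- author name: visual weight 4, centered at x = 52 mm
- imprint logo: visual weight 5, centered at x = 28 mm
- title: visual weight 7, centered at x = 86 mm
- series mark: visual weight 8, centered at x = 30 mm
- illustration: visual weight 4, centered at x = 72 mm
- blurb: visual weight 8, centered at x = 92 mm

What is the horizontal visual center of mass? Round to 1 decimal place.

Weights sum to 7 + 4 + 5 + 7 + 8 + 4 + 8 = 43.
x-moment: 7·96 + 4·52 + 5·28 + 7·86 + 8·30 + 4·72 + 8·92 = 2886; centroid 2886/43 ≈ 67.12.

x ≈ 67.1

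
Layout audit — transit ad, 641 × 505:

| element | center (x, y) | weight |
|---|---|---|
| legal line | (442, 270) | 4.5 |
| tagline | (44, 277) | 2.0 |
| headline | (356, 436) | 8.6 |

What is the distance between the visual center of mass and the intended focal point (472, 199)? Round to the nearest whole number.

Σw = 4.5 + 2.0 + 8.6 = 15.1.
x: (4.5·442 + 2.0·44 + 8.6·356) / 15.1 = 5138.6 / 15.1 ≈ 340.30
y: (4.5·270 + 2.0·277 + 8.6·436) / 15.1 = 5518.6 / 15.1 ≈ 365.47
Offset from (472, 199): Δx ≈ -131.70, Δy ≈ 166.47; distance = √(Δx² + Δy²) ≈ 212.26.

≈ 212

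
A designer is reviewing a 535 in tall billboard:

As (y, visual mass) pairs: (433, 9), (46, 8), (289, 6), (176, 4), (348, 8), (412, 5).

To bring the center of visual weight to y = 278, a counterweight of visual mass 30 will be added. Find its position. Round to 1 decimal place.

With the counterweight, Σw becomes 9 + 8 + 6 + 4 + 8 + 5 + 30 = 70.
Along y: (11547 + 30·y) / 70 = 278 (existing moment 9·433 + 8·46 + 6·289 + 4·176 + 8·348 + 5·412 = 11547) ⇒ y = (19460 − 11547) / 30 ≈ 263.77.

y ≈ 263.8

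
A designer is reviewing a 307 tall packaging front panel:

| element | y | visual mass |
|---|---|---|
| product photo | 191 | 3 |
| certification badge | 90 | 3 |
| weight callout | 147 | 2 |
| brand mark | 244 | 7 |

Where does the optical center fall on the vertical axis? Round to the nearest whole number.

y ≈ 190

Total weight = 3 + 3 + 2 + 7 = 15.
y: (3·191 + 3·90 + 2·147 + 7·244) / 15 = 2845 / 15 ≈ 189.67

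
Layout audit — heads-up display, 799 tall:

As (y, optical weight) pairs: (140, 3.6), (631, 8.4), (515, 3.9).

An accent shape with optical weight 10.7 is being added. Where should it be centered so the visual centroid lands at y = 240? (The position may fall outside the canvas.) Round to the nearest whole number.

y ≈ -134

With the accent shape, Σw becomes 3.6 + 8.4 + 3.9 + 10.7 = 26.6.
y: target moment 26.6×240 = 6384.0; current 3.6·140 + 8.4·631 + 3.9·515 = 7812.9; the accent shape supplies -1428.9, so y = -1428.9/10.7 ≈ -133.54.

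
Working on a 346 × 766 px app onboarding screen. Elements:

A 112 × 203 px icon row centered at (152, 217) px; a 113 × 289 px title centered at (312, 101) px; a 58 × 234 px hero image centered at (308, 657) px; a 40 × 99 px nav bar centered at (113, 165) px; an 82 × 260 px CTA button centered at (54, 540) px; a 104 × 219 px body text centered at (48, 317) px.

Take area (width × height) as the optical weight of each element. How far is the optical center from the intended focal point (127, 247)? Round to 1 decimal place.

Areas → weights: icon row 112·203 = 22736, title 113·289 = 32657, hero image 58·234 = 13572, nav bar 40·99 = 3960, CTA button 82·260 = 21320, body text 104·219 = 22776; Σw = 117021.
x-moment: 22736·152 + 32657·312 + 13572·308 + 3960·113 + 21320·54 + 22776·48 = 20517040; centroid 20517040/117021 ≈ 175.33.
y-moment: 22736·217 + 32657·101 + 13572·657 + 3960·165 + 21320·540 + 22776·317 = 36535065; centroid 36535065/117021 ≈ 312.21.
Offset from (127, 247): Δx ≈ 48.33, Δy ≈ 65.21; distance = √(Δx² + Δy²) ≈ 81.17.

≈ 81.2 px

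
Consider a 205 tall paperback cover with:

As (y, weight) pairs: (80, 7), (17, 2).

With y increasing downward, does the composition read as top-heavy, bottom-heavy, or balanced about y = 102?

Total weight = 7 + 2 = 9.
y: (7·80 + 2·17) / 9 = 594 / 9 ≈ 66.00
66.0 lies above (smaller y than) the midline 102, so the layout is top-heavy.

top-heavy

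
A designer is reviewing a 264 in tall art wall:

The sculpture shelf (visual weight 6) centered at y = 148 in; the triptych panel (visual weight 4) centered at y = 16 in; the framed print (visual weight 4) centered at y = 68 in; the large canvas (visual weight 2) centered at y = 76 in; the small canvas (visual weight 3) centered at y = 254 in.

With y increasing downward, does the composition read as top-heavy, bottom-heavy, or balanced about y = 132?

top-heavy

Σw = 6 + 4 + 4 + 2 + 3 = 19.
y-moment: 6·148 + 4·16 + 4·68 + 2·76 + 3·254 = 2138; centroid 2138/19 ≈ 112.53.
112.5 lies above (smaller y than) the midline 132, so the layout is top-heavy.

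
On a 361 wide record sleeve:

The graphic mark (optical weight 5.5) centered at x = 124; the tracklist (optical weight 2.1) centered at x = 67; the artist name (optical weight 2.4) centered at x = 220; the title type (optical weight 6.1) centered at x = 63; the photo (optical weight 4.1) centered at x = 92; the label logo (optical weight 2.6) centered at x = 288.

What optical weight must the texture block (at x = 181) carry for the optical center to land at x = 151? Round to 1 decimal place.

w ≈ 19.4

Existing Σw = 22.8 (5.5 + 2.1 + 2.4 + 6.1 + 4.1 + 2.6); existing moment 5.5·124 + 2.1·67 + 2.4·220 + 6.1·63 + 4.1·92 + 2.6·288 = 2861.0.
For the centroid to hit 151: (2861.0 + w·181) / (22.8 + w) = 151.
Solving: w = (151·22.8 − 2861.0) / (181 − 151) = 581.8 / 30 ≈ 19.39.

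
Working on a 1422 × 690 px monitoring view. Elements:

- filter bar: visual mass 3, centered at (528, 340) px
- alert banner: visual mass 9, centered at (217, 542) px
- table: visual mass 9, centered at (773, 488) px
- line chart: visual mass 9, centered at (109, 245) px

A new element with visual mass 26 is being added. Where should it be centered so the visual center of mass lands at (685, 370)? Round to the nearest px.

After adding the new element, total weight = 3 + 9 + 9 + 9 + 26 = 56.
x: target moment 56×685 = 38360; current 3·528 + 9·217 + 9·773 + 9·109 = 11475; the new element supplies 26885, so x = 26885/26 ≈ 1034.04.
y: target moment 56×370 = 20720; current 3·340 + 9·542 + 9·488 + 9·245 = 12495; the new element supplies 8225, so y = 8225/26 ≈ 316.35.

(1034, 316)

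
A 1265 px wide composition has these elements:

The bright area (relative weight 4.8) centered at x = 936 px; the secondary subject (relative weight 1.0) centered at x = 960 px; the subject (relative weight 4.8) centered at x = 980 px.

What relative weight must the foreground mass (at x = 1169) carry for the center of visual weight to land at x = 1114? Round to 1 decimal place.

Fixed elements: Σw = 4.8 + 1.0 + 4.8 = 10.6, Σw·x = 4.8·936 + 1.0·960 + 4.8·980 = 10156.8.
Set Σw·x/Σw = 1114: (10156.8 + 1169w) = 1114·(10.6 + w).
Solving: w = (1114·10.6 − 10156.8) / (1169 − 1114) = 1651.6 / 55 ≈ 30.03.

w ≈ 30.0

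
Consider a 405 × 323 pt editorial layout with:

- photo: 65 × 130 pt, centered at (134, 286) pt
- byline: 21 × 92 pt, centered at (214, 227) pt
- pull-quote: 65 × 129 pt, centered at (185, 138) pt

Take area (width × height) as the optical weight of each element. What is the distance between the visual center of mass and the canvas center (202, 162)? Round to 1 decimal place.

≈ 63.6 pt

Areas: photo 65·130 = 8450, byline 21·92 = 1932, pull-quote 65·129 = 8385. Total weight = 18767.
x-moment: 8450·134 + 1932·214 + 8385·185 = 3096973; centroid 3096973/18767 ≈ 165.02.
y-moment: 8450·286 + 1932·227 + 8385·138 = 4012394; centroid 4012394/18767 ≈ 213.80.
Relative to (202, 162): Δ = (-36.98, 51.80); |Δ| = √(-36.98² + 51.80²) ≈ 63.64.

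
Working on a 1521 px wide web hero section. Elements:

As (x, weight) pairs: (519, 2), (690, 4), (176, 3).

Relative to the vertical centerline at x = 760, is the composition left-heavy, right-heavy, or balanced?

Weights sum to 2 + 4 + 3 = 9.
Σw·x = 2·519 + 4·690 + 3·176 = 4326, so x̄ = 4326/9 ≈ 480.67.
Since 480.7 is left of 760, the composition reads left-heavy.

left-heavy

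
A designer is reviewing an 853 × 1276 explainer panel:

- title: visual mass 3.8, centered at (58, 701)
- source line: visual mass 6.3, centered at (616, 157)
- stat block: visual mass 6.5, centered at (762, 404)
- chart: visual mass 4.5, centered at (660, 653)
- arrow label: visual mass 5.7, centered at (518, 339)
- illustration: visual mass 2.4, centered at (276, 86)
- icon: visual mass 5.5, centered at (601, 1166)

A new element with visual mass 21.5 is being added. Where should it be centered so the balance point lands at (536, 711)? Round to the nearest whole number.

New total weight: (3.8 + 6.3 + 6.5 + 4.5 + 5.7 + 2.4 + 5.5) + 21.5 = 56.2.
x: need Σw·x = 56.2·536 = 30123.2. Existing = 3.8·58 + 6.3·616 + 6.5·762 + 4.5·660 + 5.7·518 + 2.4·276 + 5.5·601 = 18944.7. Remainder 11178.5 / 21.5 ≈ 519.93.
y: need Σw·y = 56.2·711 = 39958.2. Existing = 3.8·701 + 6.3·157 + 6.5·404 + 4.5·653 + 5.7·339 + 2.4·86 + 5.5·1166 = 17769.1. Remainder 22189.1 / 21.5 ≈ 1032.05.

(520, 1032)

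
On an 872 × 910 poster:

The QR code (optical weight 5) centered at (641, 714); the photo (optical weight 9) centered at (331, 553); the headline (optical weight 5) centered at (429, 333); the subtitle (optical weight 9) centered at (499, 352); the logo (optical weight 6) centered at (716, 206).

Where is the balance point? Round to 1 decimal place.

(503.4, 429.9)

Σw = 5 + 9 + 5 + 9 + 6 = 34.
x-moment: 5·641 + 9·331 + 5·429 + 9·499 + 6·716 = 17116; centroid 17116/34 ≈ 503.41.
y-moment: 5·714 + 9·553 + 5·333 + 9·352 + 6·206 = 14616; centroid 14616/34 ≈ 429.88.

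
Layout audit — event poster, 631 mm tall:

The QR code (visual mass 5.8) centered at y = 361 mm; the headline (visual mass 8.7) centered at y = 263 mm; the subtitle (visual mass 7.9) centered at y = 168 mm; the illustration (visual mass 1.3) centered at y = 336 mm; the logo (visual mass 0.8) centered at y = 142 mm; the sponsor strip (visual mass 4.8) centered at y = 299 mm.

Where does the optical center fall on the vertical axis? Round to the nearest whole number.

Weights sum to 5.8 + 8.7 + 7.9 + 1.3 + 0.8 + 4.8 = 29.3.
Σw·y = 7694.7; ȳ = 7694.7/29.3 ≈ 262.62.

y ≈ 263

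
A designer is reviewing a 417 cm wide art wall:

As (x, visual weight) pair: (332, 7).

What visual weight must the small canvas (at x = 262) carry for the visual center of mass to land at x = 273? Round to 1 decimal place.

w ≈ 37.5

The single fixed element contributes weight 7, moment 7·332 = 2324.
For the centroid to hit 273: (2324 + w·262) / (7 + w) = 273.
So w = (273·7 − 2324)/(262 − 273) = -413/-11 ≈ 37.55.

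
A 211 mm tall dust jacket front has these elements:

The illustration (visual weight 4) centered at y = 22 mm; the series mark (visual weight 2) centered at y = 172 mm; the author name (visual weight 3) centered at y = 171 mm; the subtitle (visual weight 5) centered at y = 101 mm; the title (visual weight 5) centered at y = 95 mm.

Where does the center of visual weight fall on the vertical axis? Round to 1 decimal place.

y ≈ 101.3

Σw = 4 + 2 + 3 + 5 + 5 = 19.
y: (4·22 + 2·172 + 3·171 + 5·101 + 5·95) / 19 = 1925 / 19 ≈ 101.32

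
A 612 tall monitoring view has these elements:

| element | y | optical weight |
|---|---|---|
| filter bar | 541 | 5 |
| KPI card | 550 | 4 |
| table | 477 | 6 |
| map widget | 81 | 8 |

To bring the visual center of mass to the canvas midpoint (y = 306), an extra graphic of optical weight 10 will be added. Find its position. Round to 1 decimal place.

y ≈ 168.3

New total weight: (5 + 4 + 6 + 8) + 10 = 33.
y: target moment 33×306 = 10098; current 5·541 + 4·550 + 6·477 + 8·81 = 8415; the extra graphic supplies 1683, so y = 1683/10 ≈ 168.30.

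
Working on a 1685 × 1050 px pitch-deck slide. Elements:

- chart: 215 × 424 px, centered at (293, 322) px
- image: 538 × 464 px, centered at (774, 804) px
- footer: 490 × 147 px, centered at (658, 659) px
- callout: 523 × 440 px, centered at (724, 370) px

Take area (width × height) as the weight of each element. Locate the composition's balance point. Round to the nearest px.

(675, 564)

Areas → weights: chart 215·424 = 91160, image 538·464 = 249632, footer 490·147 = 72030, callout 523·440 = 230120; Σw = 642942.
Σw·x = 91160·293 + 249632·774 + 72030·658 + 230120·724 = 433927668, so x̄ = 433927668/642942 ≈ 674.91.
Σw·y = 91160·322 + 249632·804 + 72030·659 + 230120·370 = 362669818, so ȳ = 362669818/642942 ≈ 564.08.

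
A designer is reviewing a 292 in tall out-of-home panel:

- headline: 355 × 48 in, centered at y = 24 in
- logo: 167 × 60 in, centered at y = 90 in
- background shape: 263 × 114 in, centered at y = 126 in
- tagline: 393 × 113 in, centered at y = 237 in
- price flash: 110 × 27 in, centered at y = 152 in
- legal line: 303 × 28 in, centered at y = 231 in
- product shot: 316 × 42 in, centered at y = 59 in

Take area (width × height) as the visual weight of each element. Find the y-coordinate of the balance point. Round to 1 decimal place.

Taking area as weight: headline 355·48 = 17040, logo 167·60 = 10020, background shape 263·114 = 29982, tagline 393·113 = 44409, price flash 110·27 = 2970, legal line 303·28 = 8484, product shot 316·42 = 13272. Sum 126177.
y: moment 18807717 / weight 126177 ≈ 149.06

y ≈ 149.1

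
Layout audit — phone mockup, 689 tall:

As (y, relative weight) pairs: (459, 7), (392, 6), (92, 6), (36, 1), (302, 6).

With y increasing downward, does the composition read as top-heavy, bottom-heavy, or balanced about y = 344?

top-heavy

Σw = 7 + 6 + 6 + 1 + 6 = 26.
y: (7·459 + 6·392 + 6·92 + 1·36 + 6·302) / 26 = 7965 / 26 ≈ 306.35
306.3 lies above (smaller y than) the midline 344, so the layout is top-heavy.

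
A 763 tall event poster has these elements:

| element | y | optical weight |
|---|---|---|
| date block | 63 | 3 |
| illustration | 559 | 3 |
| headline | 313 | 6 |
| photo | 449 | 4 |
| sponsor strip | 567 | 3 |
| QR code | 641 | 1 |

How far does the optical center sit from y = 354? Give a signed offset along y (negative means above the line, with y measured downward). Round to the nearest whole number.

Total weight = 3 + 3 + 6 + 4 + 3 + 1 = 20.
Σw·y = 7882; ȳ = 7882/20 ≈ 394.10.
Difference: 394.10 − 354 ≈ 40.10.

≈ 40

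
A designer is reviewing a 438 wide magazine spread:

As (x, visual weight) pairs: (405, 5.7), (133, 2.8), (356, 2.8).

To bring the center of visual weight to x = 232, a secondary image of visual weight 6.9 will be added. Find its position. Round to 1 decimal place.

After adding the secondary image, total weight = 5.7 + 2.8 + 2.8 + 6.9 = 18.2.
Along x: (3677.7 + 6.9·x) / 18.2 = 232 (existing moment 5.7·405 + 2.8·133 + 2.8·356 = 3677.7) ⇒ x = (4222.4 − 3677.7) / 6.9 ≈ 78.94.

x ≈ 78.9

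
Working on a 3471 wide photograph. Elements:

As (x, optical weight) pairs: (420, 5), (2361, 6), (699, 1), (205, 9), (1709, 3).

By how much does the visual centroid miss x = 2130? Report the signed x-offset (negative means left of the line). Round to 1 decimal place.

≈ -1132.6

Weights sum to 5 + 6 + 1 + 9 + 3 = 24.
x-moment: 5·420 + 6·2361 + 1·699 + 9·205 + 3·1709 = 23937; centroid 23937/24 ≈ 997.38.
Difference: 997.38 − 2130 ≈ -1132.62.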